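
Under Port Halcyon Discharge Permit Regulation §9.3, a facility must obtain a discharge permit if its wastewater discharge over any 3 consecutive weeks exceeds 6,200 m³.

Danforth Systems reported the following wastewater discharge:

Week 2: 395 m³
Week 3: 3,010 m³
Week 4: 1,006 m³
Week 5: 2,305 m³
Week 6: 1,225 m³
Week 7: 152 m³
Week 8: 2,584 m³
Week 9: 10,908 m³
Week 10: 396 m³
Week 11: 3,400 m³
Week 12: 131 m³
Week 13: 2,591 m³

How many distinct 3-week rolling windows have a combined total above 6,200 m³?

4

Week 2–Week 4: 395 m³ + 3,010 m³ + 1,006 m³ = 4,411 m³ (under)
Week 3–Week 5: 3,010 m³ + 1,006 m³ + 2,305 m³ = 6,321 m³ (over)
Week 4–Week 6: 1,006 m³ + 2,305 m³ + 1,225 m³ = 4,536 m³ (under)
Week 5–Week 7: 2,305 m³ + 1,225 m³ + 152 m³ = 3,682 m³ (under)
Week 6–Week 8: 1,225 m³ + 152 m³ + 2,584 m³ = 3,961 m³ (under)
Week 7–Week 9: 152 m³ + 2,584 m³ + 10,908 m³ = 13,644 m³ (over)
Week 8–Week 10: 2,584 m³ + 10,908 m³ + 396 m³ = 13,888 m³ (over)
Week 9–Week 11: 10,908 m³ + 396 m³ + 3,400 m³ = 14,704 m³ (over)
Week 10–Week 12: 396 m³ + 3,400 m³ + 131 m³ = 3,927 m³ (under)
Week 11–Week 13: 3,400 m³ + 131 m³ + 2,591 m³ = 6,122 m³ (under)
4 windows exceed the threshold.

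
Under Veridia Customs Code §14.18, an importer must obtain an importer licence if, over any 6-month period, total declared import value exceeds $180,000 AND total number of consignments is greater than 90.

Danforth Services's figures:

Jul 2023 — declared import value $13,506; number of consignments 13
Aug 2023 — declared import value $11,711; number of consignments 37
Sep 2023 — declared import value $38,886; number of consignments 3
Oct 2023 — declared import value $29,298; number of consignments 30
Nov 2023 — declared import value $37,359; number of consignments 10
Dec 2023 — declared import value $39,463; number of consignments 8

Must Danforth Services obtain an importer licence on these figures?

Total declared import value: $13,506 + $11,711 + $38,886 + $29,298 + $37,359 + $39,463 = $170,223 (≤ $180,000).
Total number of consignments: 13 + 37 + 3 + 30 + 10 + 8 = 101 (> 90).
The test is 'and': the rule requires both, and at least one is not exceeded.

No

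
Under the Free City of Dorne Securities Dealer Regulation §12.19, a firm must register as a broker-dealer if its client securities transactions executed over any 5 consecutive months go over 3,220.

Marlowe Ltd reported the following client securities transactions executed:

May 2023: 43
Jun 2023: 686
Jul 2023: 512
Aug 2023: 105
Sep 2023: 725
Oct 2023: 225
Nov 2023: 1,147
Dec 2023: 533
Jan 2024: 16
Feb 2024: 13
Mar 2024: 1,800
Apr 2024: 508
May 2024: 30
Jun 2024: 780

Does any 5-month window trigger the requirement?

May 2023–Sep 2023: 43 + 686 + 512 + 105 + 725 = 2,071 (under)
Jun 2023–Oct 2023: 686 + 512 + 105 + 725 + 225 = 2,253 (under)
Jul 2023–Nov 2023: 512 + 105 + 725 + 225 + 1,147 = 2,714 (under)
Aug 2023–Dec 2023: 105 + 725 + 225 + 1,147 + 533 = 2,735 (under)
Sep 2023–Jan 2024: 725 + 225 + 1,147 + 533 + 16 = 2,646 (under)
Oct 2023–Feb 2024: 225 + 1,147 + 533 + 16 + 13 = 1,934 (under)
Nov 2023–Mar 2024: 1,147 + 533 + 16 + 13 + 1,800 = 3,509 (over)
Dec 2023–Apr 2024: 533 + 16 + 13 + 1,800 + 508 = 2,870 (under)
Jan 2024–May 2024: 16 + 13 + 1,800 + 508 + 30 = 2,367 (under)
Feb 2024–Jun 2024: 13 + 1,800 + 508 + 30 + 780 = 3,131 (under)
At least one window exceeds 3,220.

Yes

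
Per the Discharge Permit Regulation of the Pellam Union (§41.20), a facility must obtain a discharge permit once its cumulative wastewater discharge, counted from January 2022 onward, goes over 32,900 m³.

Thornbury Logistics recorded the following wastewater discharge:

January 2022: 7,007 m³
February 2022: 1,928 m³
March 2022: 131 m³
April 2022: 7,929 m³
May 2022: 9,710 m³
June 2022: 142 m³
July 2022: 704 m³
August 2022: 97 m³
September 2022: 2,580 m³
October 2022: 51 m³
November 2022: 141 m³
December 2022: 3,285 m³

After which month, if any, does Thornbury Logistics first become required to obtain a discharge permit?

December 2022

Through January 2022: 7,007 m³
Through February 2022: 8,935 m³
Through March 2022: 9,066 m³
Through April 2022: 16,995 m³
Through May 2022: 26,705 m³
Through June 2022: 26,847 m³
Through July 2022: 27,551 m³
Through August 2022: 27,648 m³
Through September 2022: 30,228 m³
Through October 2022: 30,279 m³
Through November 2022: 30,420 m³
Through December 2022: 33,705 m³ ← exceeds threshold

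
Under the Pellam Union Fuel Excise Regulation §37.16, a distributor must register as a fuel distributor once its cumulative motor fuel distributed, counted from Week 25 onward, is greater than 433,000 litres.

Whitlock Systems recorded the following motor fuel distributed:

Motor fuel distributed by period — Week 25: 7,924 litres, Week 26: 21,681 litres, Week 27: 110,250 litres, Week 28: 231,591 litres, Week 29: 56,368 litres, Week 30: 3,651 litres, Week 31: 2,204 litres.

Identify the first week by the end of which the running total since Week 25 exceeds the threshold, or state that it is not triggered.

Week 31

Through Week 25: 7,924 litres
Through Week 26: 29,605 litres
Through Week 27: 139,855 litres
Through Week 28: 371,446 litres
Through Week 29: 427,814 litres
Through Week 30: 431,465 litres
Through Week 31: 433,669 litres ← exceeds threshold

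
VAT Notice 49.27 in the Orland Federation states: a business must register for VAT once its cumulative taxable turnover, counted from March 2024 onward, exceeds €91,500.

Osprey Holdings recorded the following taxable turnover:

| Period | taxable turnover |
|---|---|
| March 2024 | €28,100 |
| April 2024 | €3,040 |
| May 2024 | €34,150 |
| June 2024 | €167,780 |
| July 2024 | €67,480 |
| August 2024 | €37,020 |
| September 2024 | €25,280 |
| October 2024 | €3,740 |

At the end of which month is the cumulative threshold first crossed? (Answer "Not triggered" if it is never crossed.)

June 2024

Through March 2024: €28,100
Through April 2024: €31,140
Through May 2024: €65,290
Through June 2024: €233,070 ← exceeds threshold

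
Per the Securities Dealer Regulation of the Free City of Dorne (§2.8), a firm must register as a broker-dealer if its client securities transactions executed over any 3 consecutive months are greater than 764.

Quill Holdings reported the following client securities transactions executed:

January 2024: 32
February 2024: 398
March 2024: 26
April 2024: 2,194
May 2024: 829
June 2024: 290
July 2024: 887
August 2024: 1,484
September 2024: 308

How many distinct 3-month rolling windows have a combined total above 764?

January 2024–March 2024: 32 + 398 + 26 = 456 (under)
February 2024–April 2024: 398 + 26 + 2,194 = 2,618 (over)
March 2024–May 2024: 26 + 2,194 + 829 = 3,049 (over)
April 2024–June 2024: 2,194 + 829 + 290 = 3,313 (over)
May 2024–July 2024: 829 + 290 + 887 = 2,006 (over)
June 2024–August 2024: 290 + 887 + 1,484 = 2,661 (over)
July 2024–September 2024: 887 + 1,484 + 308 = 2,679 (over)
6 windows exceed the threshold.

6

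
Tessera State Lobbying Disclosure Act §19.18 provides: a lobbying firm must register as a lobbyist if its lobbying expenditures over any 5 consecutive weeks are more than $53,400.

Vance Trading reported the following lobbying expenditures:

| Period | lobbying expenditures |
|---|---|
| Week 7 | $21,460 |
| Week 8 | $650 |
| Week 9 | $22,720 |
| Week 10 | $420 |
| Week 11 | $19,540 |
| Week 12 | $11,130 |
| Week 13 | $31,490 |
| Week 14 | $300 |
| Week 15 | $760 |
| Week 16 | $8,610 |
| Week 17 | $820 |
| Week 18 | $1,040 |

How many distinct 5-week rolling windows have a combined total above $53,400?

Week 7–Week 11: $21,460 + $650 + $22,720 + $420 + $19,540 = $64,790 (over)
Week 8–Week 12: $650 + $22,720 + $420 + $19,540 + $11,130 = $54,460 (over)
Week 9–Week 13: $22,720 + $420 + $19,540 + $11,130 + $31,490 = $85,300 (over)
Week 10–Week 14: $420 + $19,540 + $11,130 + $31,490 + $300 = $62,880 (over)
Week 11–Week 15: $19,540 + $11,130 + $31,490 + $300 + $760 = $63,220 (over)
Week 12–Week 16: $11,130 + $31,490 + $300 + $760 + $8,610 = $52,290 (under)
Week 13–Week 17: $31,490 + $300 + $760 + $8,610 + $820 = $41,980 (under)
Week 14–Week 18: $300 + $760 + $8,610 + $820 + $1,040 = $11,530 (under)
5 windows exceed the threshold.

5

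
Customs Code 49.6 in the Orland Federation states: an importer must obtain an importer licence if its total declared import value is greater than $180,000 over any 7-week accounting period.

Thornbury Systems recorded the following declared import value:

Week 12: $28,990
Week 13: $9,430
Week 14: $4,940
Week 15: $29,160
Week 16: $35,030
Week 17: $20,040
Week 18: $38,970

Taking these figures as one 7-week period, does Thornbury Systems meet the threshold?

Total declared import value: $28,990 + $9,430 + $4,940 + $29,160 + $35,030 + $20,040 + $38,970 = $166,560.
$166,560 ≤ $180,000, so the threshold is not exceeded.

No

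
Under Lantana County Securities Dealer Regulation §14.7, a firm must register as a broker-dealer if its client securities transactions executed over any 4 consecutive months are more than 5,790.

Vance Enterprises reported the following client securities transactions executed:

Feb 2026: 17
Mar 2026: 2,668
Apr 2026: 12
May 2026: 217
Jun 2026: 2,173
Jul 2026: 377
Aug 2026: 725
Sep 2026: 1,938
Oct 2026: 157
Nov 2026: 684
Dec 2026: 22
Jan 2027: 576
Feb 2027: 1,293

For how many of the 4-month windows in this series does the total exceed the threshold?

0

Feb 2026–May 2026: 17 + 2,668 + 12 + 217 = 2,914 (under)
Mar 2026–Jun 2026: 2,668 + 12 + 217 + 2,173 = 5,070 (under)
Apr 2026–Jul 2026: 12 + 217 + 2,173 + 377 = 2,779 (under)
May 2026–Aug 2026: 217 + 2,173 + 377 + 725 = 3,492 (under)
Jun 2026–Sep 2026: 2,173 + 377 + 725 + 1,938 = 5,213 (under)
Jul 2026–Oct 2026: 377 + 725 + 1,938 + 157 = 3,197 (under)
Aug 2026–Nov 2026: 725 + 1,938 + 157 + 684 = 3,504 (under)
Sep 2026–Dec 2026: 1,938 + 157 + 684 + 22 = 2,801 (under)
Oct 2026–Jan 2027: 157 + 684 + 22 + 576 = 1,439 (under)
Nov 2026–Feb 2027: 684 + 22 + 576 + 1,293 = 2,575 (under)
0 windows exceed the threshold.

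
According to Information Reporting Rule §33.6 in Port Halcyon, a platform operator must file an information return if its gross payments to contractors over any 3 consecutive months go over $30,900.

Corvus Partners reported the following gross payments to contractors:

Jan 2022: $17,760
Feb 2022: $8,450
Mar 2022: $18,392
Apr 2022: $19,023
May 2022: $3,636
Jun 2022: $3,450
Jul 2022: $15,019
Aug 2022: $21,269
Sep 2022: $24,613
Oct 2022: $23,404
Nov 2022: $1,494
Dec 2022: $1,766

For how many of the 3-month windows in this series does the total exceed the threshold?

Jan 2022–Mar 2022: $17,760 + $8,450 + $18,392 = $44,602 (over)
Feb 2022–Apr 2022: $8,450 + $18,392 + $19,023 = $45,865 (over)
Mar 2022–May 2022: $18,392 + $19,023 + $3,636 = $41,051 (over)
Apr 2022–Jun 2022: $19,023 + $3,636 + $3,450 = $26,109 (under)
May 2022–Jul 2022: $3,636 + $3,450 + $15,019 = $22,105 (under)
Jun 2022–Aug 2022: $3,450 + $15,019 + $21,269 = $39,738 (over)
Jul 2022–Sep 2022: $15,019 + $21,269 + $24,613 = $60,901 (over)
Aug 2022–Oct 2022: $21,269 + $24,613 + $23,404 = $69,286 (over)
Sep 2022–Nov 2022: $24,613 + $23,404 + $1,494 = $49,511 (over)
Oct 2022–Dec 2022: $23,404 + $1,494 + $1,766 = $26,664 (under)
7 windows exceed the threshold.

7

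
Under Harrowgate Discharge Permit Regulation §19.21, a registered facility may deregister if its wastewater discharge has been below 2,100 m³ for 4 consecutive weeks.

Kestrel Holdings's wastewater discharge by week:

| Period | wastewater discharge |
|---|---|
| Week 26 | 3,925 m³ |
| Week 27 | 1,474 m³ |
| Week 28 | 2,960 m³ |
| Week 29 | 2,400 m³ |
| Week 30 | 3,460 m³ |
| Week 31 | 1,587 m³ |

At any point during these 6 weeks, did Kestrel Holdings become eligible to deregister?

Weeks below 2,100 m³: Week 27, Week 31.
Longest run of consecutive weeks below the threshold: 1.
1 < 4, so Kestrel Holdings never became eligible.

No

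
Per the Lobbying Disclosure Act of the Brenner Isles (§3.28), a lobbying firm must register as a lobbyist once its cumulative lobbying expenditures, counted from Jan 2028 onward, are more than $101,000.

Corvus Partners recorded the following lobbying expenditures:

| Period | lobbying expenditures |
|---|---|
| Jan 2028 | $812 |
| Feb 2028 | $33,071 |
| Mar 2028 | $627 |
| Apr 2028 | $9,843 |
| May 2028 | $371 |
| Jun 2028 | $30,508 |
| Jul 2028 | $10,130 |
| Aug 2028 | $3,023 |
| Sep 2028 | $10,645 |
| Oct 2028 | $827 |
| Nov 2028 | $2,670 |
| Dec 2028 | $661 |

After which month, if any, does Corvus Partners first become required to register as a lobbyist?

Through Jan 2028: $812
Through Feb 2028: $33,883
Through Mar 2028: $34,510
Through Apr 2028: $44,353
Through May 2028: $44,724
Through Jun 2028: $75,232
Through Jul 2028: $85,362
Through Aug 2028: $88,385
Through Sep 2028: $99,030
Through Oct 2028: $99,857
Through Nov 2028: $102,527 ← exceeds threshold

Nov 2028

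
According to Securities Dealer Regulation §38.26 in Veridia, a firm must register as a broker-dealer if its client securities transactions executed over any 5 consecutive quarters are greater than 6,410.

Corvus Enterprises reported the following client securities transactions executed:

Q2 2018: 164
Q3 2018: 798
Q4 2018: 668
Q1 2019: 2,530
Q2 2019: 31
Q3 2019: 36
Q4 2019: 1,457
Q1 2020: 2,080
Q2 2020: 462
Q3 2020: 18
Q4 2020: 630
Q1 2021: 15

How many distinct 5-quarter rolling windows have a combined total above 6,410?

0

Q2 2018–Q2 2019: 164 + 798 + 668 + 2,530 + 31 = 4,191 (under)
Q3 2018–Q3 2019: 798 + 668 + 2,530 + 31 + 36 = 4,063 (under)
Q4 2018–Q4 2019: 668 + 2,530 + 31 + 36 + 1,457 = 4,722 (under)
Q1 2019–Q1 2020: 2,530 + 31 + 36 + 1,457 + 2,080 = 6,134 (under)
Q2 2019–Q2 2020: 31 + 36 + 1,457 + 2,080 + 462 = 4,066 (under)
Q3 2019–Q3 2020: 36 + 1,457 + 2,080 + 462 + 18 = 4,053 (under)
Q4 2019–Q4 2020: 1,457 + 2,080 + 462 + 18 + 630 = 4,647 (under)
Q1 2020–Q1 2021: 2,080 + 462 + 18 + 630 + 15 = 3,205 (under)
0 windows exceed the threshold.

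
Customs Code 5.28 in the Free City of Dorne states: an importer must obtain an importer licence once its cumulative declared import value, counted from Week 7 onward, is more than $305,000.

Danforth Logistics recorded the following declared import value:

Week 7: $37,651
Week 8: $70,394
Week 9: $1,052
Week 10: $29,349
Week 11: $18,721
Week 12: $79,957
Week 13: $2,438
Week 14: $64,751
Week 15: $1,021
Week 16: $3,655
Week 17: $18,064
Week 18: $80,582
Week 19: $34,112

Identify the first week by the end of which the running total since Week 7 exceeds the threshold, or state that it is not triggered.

Through Week 7: $37,651
Through Week 8: $108,045
Through Week 9: $109,097
Through Week 10: $138,446
Through Week 11: $157,167
Through Week 12: $237,124
Through Week 13: $239,562
Through Week 14: $304,313
Through Week 15: $305,334 ← exceeds threshold

Week 15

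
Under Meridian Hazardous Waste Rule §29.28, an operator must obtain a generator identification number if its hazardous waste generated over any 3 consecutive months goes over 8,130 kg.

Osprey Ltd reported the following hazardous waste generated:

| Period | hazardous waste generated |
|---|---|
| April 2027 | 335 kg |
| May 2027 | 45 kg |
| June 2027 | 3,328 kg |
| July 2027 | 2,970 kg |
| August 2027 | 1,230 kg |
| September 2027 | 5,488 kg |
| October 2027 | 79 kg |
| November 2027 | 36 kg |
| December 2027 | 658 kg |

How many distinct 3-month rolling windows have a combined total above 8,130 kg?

April 2027–June 2027: 335 kg + 45 kg + 3,328 kg = 3,708 kg (under)
May 2027–July 2027: 45 kg + 3,328 kg + 2,970 kg = 6,343 kg (under)
June 2027–August 2027: 3,328 kg + 2,970 kg + 1,230 kg = 7,528 kg (under)
July 2027–September 2027: 2,970 kg + 1,230 kg + 5,488 kg = 9,688 kg (over)
August 2027–October 2027: 1,230 kg + 5,488 kg + 79 kg = 6,797 kg (under)
September 2027–November 2027: 5,488 kg + 79 kg + 36 kg = 5,603 kg (under)
October 2027–December 2027: 79 kg + 36 kg + 658 kg = 773 kg (under)
1 window exceeds the threshold.

1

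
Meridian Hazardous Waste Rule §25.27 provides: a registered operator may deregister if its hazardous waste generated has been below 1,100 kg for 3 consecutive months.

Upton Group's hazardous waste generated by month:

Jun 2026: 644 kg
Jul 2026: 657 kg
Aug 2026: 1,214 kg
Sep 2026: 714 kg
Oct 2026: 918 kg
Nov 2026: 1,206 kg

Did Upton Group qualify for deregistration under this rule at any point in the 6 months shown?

Months below 1,100 kg: Jun 2026, Jul 2026, Sep 2026, Oct 2026.
Longest run of consecutive months below the threshold: 2.
2 < 3, so Upton Group never became eligible.

No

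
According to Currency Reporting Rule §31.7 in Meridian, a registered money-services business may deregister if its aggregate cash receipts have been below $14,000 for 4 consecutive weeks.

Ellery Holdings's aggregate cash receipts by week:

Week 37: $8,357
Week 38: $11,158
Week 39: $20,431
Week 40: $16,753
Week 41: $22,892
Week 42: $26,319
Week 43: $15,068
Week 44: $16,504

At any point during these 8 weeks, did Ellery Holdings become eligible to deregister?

Weeks below $14,000: Week 37, Week 38.
Longest run of consecutive weeks below the threshold: 2.
2 < 4, so Ellery Holdings never became eligible.

No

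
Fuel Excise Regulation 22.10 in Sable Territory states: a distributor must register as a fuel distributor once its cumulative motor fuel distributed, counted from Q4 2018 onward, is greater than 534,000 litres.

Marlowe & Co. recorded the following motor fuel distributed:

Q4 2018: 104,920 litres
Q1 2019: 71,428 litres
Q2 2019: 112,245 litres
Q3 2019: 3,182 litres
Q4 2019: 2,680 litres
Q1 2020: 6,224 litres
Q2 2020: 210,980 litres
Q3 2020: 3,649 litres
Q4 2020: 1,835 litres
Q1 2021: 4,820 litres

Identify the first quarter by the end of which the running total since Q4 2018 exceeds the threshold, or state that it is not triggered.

Not triggered

Through Q4 2018: 104,920 litres
Through Q1 2019: 176,348 litres
Through Q2 2019: 288,593 litres
Through Q3 2019: 291,775 litres
Through Q4 2019: 294,455 litres
Through Q1 2020: 300,679 litres
Through Q2 2020: 511,659 litres
Through Q3 2020: 515,308 litres
Through Q4 2020: 517,143 litres
Through Q1 2021: 521,963 litres
Final cumulative total 521,963 litres ≤ 534,000 litres; the threshold is never exceeded.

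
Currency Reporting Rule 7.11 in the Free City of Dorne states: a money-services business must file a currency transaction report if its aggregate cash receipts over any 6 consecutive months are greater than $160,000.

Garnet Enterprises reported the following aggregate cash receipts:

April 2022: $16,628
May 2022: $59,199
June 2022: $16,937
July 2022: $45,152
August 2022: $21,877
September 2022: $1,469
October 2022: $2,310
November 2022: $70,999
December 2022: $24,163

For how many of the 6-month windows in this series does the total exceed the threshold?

April 2022–September 2022: $16,628 + $59,199 + $16,937 + $45,152 + $21,877 + $1,469 = $161,262 (over)
May 2022–October 2022: $59,199 + $16,937 + $45,152 + $21,877 + $1,469 + $2,310 = $146,944 (under)
June 2022–November 2022: $16,937 + $45,152 + $21,877 + $1,469 + $2,310 + $70,999 = $158,744 (under)
July 2022–December 2022: $45,152 + $21,877 + $1,469 + $2,310 + $70,999 + $24,163 = $165,970 (over)
2 windows exceed the threshold.

2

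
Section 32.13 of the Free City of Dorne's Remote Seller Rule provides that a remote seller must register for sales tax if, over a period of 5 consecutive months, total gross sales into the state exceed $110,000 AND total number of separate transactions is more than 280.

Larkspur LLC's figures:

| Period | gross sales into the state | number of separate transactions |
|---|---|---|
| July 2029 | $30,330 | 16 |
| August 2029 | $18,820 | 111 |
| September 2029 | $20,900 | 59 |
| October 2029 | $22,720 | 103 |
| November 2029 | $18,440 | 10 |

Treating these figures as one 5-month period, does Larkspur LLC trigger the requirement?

Total gross sales into the state: $30,330 + $18,820 + $20,900 + $22,720 + $18,440 = $111,210 (> $110,000).
Total number of separate transactions: 16 + 111 + 59 + 103 + 10 = 299 (> 280).
The test is 'and': both thresholds are exceeded.

Yes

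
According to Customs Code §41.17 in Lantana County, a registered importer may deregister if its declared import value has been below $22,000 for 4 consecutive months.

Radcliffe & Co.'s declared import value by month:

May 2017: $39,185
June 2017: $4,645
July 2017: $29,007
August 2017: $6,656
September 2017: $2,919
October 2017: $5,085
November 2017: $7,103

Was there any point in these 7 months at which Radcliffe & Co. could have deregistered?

Yes

Months below $22,000: June 2017, August 2017, September 2017, October 2017, November 2017.
Longest run of consecutive months below the threshold: 4.
4 ≥ 4, so Radcliffe & Co. became eligible.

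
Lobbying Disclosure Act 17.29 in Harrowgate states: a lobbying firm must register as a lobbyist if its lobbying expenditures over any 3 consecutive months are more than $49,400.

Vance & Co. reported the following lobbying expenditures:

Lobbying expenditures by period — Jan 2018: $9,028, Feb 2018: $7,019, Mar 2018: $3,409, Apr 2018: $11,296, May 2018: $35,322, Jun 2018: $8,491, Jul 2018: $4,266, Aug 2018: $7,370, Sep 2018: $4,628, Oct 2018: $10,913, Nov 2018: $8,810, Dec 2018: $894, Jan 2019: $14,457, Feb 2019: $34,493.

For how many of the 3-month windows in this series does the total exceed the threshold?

Jan 2018–Mar 2018: $9,028 + $7,019 + $3,409 = $19,456 (under)
Feb 2018–Apr 2018: $7,019 + $3,409 + $11,296 = $21,724 (under)
Mar 2018–May 2018: $3,409 + $11,296 + $35,322 = $50,027 (over)
Apr 2018–Jun 2018: $11,296 + $35,322 + $8,491 = $55,109 (over)
May 2018–Jul 2018: $35,322 + $8,491 + $4,266 = $48,079 (under)
Jun 2018–Aug 2018: $8,491 + $4,266 + $7,370 = $20,127 (under)
Jul 2018–Sep 2018: $4,266 + $7,370 + $4,628 = $16,264 (under)
Aug 2018–Oct 2018: $7,370 + $4,628 + $10,913 = $22,911 (under)
Sep 2018–Nov 2018: $4,628 + $10,913 + $8,810 = $24,351 (under)
Oct 2018–Dec 2018: $10,913 + $8,810 + $894 = $20,617 (under)
Nov 2018–Jan 2019: $8,810 + $894 + $14,457 = $24,161 (under)
Dec 2018–Feb 2019: $894 + $14,457 + $34,493 = $49,844 (over)
3 windows exceed the threshold.

3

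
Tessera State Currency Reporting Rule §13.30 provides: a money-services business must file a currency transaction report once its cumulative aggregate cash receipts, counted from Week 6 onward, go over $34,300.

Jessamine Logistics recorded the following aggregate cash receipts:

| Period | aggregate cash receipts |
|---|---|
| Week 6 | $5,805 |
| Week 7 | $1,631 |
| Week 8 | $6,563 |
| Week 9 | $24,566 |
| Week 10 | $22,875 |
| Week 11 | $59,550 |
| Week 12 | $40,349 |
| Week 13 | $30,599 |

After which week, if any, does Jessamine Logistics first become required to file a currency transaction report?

Through Week 6: $5,805
Through Week 7: $7,436
Through Week 8: $13,999
Through Week 9: $38,565 ← exceeds threshold

Week 9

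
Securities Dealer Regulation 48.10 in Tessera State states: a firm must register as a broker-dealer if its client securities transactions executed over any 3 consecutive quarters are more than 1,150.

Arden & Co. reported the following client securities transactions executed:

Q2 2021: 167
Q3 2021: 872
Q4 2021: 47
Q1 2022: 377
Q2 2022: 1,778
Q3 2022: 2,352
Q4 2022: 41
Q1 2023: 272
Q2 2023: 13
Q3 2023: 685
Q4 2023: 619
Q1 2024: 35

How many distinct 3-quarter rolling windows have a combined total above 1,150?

Q2 2021–Q4 2021: 167 + 872 + 47 = 1,086 (under)
Q3 2021–Q1 2022: 872 + 47 + 377 = 1,296 (over)
Q4 2021–Q2 2022: 47 + 377 + 1,778 = 2,202 (over)
Q1 2022–Q3 2022: 377 + 1,778 + 2,352 = 4,507 (over)
Q2 2022–Q4 2022: 1,778 + 2,352 + 41 = 4,171 (over)
Q3 2022–Q1 2023: 2,352 + 41 + 272 = 2,665 (over)
Q4 2022–Q2 2023: 41 + 272 + 13 = 326 (under)
Q1 2023–Q3 2023: 272 + 13 + 685 = 970 (under)
Q2 2023–Q4 2023: 13 + 685 + 619 = 1,317 (over)
Q3 2023–Q1 2024: 685 + 619 + 35 = 1,339 (over)
7 windows exceed the threshold.

7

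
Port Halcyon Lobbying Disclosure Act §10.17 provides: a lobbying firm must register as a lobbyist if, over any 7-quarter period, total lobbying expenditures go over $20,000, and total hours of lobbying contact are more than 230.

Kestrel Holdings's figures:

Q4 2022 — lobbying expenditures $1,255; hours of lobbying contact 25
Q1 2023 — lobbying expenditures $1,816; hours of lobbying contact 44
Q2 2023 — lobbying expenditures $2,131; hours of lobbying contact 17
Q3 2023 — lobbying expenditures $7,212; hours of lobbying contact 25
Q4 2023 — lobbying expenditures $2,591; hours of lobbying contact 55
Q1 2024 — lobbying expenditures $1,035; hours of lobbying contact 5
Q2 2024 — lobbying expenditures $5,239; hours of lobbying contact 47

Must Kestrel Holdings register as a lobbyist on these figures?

Total lobbying expenditures: $1,255 + $1,816 + $2,131 + $7,212 + $2,591 + $1,035 + $5,239 = $21,279 (> $20,000).
Total hours of lobbying contact: 25 + 44 + 17 + 25 + 55 + 5 + 47 = 218 (≤ 230).
The test is 'and': the rule requires both, and at least one is not exceeded.

No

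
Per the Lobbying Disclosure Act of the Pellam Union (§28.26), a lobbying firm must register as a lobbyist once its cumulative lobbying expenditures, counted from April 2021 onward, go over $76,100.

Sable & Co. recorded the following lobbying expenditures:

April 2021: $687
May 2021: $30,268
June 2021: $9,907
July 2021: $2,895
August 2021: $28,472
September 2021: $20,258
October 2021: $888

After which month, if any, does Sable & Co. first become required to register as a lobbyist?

Through April 2021: $687
Through May 2021: $30,955
Through June 2021: $40,862
Through July 2021: $43,757
Through August 2021: $72,229
Through September 2021: $92,487 ← exceeds threshold

September 2021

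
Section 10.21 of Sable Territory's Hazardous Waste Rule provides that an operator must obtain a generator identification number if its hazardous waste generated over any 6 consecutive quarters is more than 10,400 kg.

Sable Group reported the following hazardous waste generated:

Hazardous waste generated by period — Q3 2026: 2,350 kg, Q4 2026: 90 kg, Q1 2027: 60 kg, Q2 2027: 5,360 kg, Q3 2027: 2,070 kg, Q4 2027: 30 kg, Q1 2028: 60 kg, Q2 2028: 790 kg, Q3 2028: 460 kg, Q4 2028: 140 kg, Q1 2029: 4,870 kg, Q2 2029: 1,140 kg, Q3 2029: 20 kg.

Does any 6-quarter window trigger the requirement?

No

Q3 2026–Q4 2027: 2,350 kg + 90 kg + 60 kg + 5,360 kg + 2,070 kg + 30 kg = 9,960 kg (under)
Q4 2026–Q1 2028: 90 kg + 60 kg + 5,360 kg + 2,070 kg + 30 kg + 60 kg = 7,670 kg (under)
Q1 2027–Q2 2028: 60 kg + 5,360 kg + 2,070 kg + 30 kg + 60 kg + 790 kg = 8,370 kg (under)
Q2 2027–Q3 2028: 5,360 kg + 2,070 kg + 30 kg + 60 kg + 790 kg + 460 kg = 8,770 kg (under)
Q3 2027–Q4 2028: 2,070 kg + 30 kg + 60 kg + 790 kg + 460 kg + 140 kg = 3,550 kg (under)
Q4 2027–Q1 2029: 30 kg + 60 kg + 790 kg + 460 kg + 140 kg + 4,870 kg = 6,350 kg (under)
Q1 2028–Q2 2029: 60 kg + 790 kg + 460 kg + 140 kg + 4,870 kg + 1,140 kg = 7,460 kg (under)
Q2 2028–Q3 2029: 790 kg + 460 kg + 140 kg + 4,870 kg + 1,140 kg + 20 kg = 7,420 kg (under)
No window exceeds 10,400 kg.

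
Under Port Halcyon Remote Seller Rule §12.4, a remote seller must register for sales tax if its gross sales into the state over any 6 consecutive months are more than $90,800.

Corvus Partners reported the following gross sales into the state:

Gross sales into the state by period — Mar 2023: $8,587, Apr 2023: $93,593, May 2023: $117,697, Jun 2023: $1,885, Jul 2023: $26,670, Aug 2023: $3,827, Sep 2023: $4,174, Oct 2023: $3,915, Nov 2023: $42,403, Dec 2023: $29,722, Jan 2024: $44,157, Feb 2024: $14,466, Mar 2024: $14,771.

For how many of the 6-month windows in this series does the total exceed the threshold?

7

Mar 2023–Aug 2023: $8,587 + $93,593 + $117,697 + $1,885 + $26,670 + $3,827 = $252,259 (over)
Apr 2023–Sep 2023: $93,593 + $117,697 + $1,885 + $26,670 + $3,827 + $4,174 = $247,846 (over)
May 2023–Oct 2023: $117,697 + $1,885 + $26,670 + $3,827 + $4,174 + $3,915 = $158,168 (over)
Jun 2023–Nov 2023: $1,885 + $26,670 + $3,827 + $4,174 + $3,915 + $42,403 = $82,874 (under)
Jul 2023–Dec 2023: $26,670 + $3,827 + $4,174 + $3,915 + $42,403 + $29,722 = $110,711 (over)
Aug 2023–Jan 2024: $3,827 + $4,174 + $3,915 + $42,403 + $29,722 + $44,157 = $128,198 (over)
Sep 2023–Feb 2024: $4,174 + $3,915 + $42,403 + $29,722 + $44,157 + $14,466 = $138,837 (over)
Oct 2023–Mar 2024: $3,915 + $42,403 + $29,722 + $44,157 + $14,466 + $14,771 = $149,434 (over)
7 windows exceed the threshold.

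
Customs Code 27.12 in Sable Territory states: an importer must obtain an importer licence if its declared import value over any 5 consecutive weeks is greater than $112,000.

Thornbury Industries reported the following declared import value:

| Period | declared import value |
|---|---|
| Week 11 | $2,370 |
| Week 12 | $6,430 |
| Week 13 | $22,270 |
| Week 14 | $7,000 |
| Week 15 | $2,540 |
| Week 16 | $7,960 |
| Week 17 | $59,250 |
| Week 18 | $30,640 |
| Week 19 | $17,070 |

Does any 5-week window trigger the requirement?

Yes

Week 11–Week 15: $2,370 + $6,430 + $22,270 + $7,000 + $2,540 = $40,610 (under)
Week 12–Week 16: $6,430 + $22,270 + $7,000 + $2,540 + $7,960 = $46,200 (under)
Week 13–Week 17: $22,270 + $7,000 + $2,540 + $7,960 + $59,250 = $99,020 (under)
Week 14–Week 18: $7,000 + $2,540 + $7,960 + $59,250 + $30,640 = $107,390 (under)
Week 15–Week 19: $2,540 + $7,960 + $59,250 + $30,640 + $17,070 = $117,460 (over)
At least one window exceeds $112,000.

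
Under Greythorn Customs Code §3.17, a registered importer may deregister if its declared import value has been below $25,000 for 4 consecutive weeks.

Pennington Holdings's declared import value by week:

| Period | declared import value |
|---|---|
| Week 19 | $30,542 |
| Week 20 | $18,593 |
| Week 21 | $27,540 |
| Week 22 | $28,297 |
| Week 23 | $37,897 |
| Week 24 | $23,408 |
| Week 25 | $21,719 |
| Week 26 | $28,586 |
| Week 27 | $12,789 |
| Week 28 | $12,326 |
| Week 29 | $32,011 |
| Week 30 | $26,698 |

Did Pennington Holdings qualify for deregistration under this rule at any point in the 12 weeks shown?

No

Weeks below $25,000: Week 20, Week 24, Week 25, Week 27, Week 28.
Longest run of consecutive weeks below the threshold: 2.
2 < 4, so Pennington Holdings never became eligible.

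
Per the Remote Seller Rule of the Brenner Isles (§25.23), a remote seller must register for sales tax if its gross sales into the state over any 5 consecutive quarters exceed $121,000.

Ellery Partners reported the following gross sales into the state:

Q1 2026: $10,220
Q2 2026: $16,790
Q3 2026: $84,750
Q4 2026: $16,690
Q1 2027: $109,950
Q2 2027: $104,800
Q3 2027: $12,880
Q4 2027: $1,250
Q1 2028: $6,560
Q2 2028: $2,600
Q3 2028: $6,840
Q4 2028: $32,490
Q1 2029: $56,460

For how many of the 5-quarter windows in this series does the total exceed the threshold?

6

Q1 2026–Q1 2027: $10,220 + $16,790 + $84,750 + $16,690 + $109,950 = $238,400 (over)
Q2 2026–Q2 2027: $16,790 + $84,750 + $16,690 + $109,950 + $104,800 = $332,980 (over)
Q3 2026–Q3 2027: $84,750 + $16,690 + $109,950 + $104,800 + $12,880 = $329,070 (over)
Q4 2026–Q4 2027: $16,690 + $109,950 + $104,800 + $12,880 + $1,250 = $245,570 (over)
Q1 2027–Q1 2028: $109,950 + $104,800 + $12,880 + $1,250 + $6,560 = $235,440 (over)
Q2 2027–Q2 2028: $104,800 + $12,880 + $1,250 + $6,560 + $2,600 = $128,090 (over)
Q3 2027–Q3 2028: $12,880 + $1,250 + $6,560 + $2,600 + $6,840 = $30,130 (under)
Q4 2027–Q4 2028: $1,250 + $6,560 + $2,600 + $6,840 + $32,490 = $49,740 (under)
Q1 2028–Q1 2029: $6,560 + $2,600 + $6,840 + $32,490 + $56,460 = $104,950 (under)
6 windows exceed the threshold.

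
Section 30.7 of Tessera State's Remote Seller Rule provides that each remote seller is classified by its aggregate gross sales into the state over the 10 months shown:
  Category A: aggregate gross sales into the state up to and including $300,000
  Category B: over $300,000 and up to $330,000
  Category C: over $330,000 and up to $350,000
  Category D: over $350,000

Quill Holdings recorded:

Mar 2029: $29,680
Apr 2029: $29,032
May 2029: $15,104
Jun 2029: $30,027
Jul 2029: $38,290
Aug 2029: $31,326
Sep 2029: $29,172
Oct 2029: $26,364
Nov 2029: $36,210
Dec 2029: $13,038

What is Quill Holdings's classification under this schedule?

Category A

Aggregate gross sales into the state: $29,680 + $29,032 + $15,104 + $30,027 + $38,290 + $31,326 + $29,172 + $26,364 + $36,210 + $13,038 = $278,243.
$278,243 ≤ $300,000, so Category A applies.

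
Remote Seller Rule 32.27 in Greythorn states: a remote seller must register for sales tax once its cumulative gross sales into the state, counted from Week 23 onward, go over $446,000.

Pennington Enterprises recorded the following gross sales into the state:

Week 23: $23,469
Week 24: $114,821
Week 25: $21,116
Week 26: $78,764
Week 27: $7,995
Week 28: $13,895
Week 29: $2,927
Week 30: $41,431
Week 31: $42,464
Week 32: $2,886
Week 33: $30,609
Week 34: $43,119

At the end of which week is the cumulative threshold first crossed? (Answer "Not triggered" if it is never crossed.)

Through Week 23: $23,469
Through Week 24: $138,290
Through Week 25: $159,406
Through Week 26: $238,170
Through Week 27: $246,165
Through Week 28: $260,060
Through Week 29: $262,987
Through Week 30: $304,418
Through Week 31: $346,882
Through Week 32: $349,768
Through Week 33: $380,377
Through Week 34: $423,496
Final cumulative total $423,496 ≤ $446,000; the threshold is never exceeded.

Not triggered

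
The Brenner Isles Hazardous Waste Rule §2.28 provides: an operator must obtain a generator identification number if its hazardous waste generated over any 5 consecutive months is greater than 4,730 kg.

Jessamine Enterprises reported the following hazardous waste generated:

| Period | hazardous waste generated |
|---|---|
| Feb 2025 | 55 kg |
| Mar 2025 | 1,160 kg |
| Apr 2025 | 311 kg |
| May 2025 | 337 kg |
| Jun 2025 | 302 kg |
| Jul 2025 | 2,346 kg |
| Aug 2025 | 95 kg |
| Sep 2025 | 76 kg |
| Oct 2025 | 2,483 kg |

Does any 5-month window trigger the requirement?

Yes

Feb 2025–Jun 2025: 55 kg + 1,160 kg + 311 kg + 337 kg + 302 kg = 2,165 kg (under)
Mar 2025–Jul 2025: 1,160 kg + 311 kg + 337 kg + 302 kg + 2,346 kg = 4,456 kg (under)
Apr 2025–Aug 2025: 311 kg + 337 kg + 302 kg + 2,346 kg + 95 kg = 3,391 kg (under)
May 2025–Sep 2025: 337 kg + 302 kg + 2,346 kg + 95 kg + 76 kg = 3,156 kg (under)
Jun 2025–Oct 2025: 302 kg + 2,346 kg + 95 kg + 76 kg + 2,483 kg = 5,302 kg (over)
At least one window exceeds 4,730 kg.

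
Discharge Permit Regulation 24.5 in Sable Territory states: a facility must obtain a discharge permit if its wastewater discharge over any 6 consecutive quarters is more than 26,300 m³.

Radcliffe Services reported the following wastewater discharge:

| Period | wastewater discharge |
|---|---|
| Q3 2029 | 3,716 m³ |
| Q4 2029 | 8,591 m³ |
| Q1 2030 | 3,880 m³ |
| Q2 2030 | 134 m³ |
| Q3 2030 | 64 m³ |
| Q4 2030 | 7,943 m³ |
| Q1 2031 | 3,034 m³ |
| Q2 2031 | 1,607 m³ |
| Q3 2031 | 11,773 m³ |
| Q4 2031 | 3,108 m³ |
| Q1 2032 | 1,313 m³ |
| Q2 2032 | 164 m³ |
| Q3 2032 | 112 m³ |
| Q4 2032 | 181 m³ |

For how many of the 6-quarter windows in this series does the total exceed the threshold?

2

Q3 2029–Q4 2030: 3,716 m³ + 8,591 m³ + 3,880 m³ + 134 m³ + 64 m³ + 7,943 m³ = 24,328 m³ (under)
Q4 2029–Q1 2031: 8,591 m³ + 3,880 m³ + 134 m³ + 64 m³ + 7,943 m³ + 3,034 m³ = 23,646 m³ (under)
Q1 2030–Q2 2031: 3,880 m³ + 134 m³ + 64 m³ + 7,943 m³ + 3,034 m³ + 1,607 m³ = 16,662 m³ (under)
Q2 2030–Q3 2031: 134 m³ + 64 m³ + 7,943 m³ + 3,034 m³ + 1,607 m³ + 11,773 m³ = 24,555 m³ (under)
Q3 2030–Q4 2031: 64 m³ + 7,943 m³ + 3,034 m³ + 1,607 m³ + 11,773 m³ + 3,108 m³ = 27,529 m³ (over)
Q4 2030–Q1 2032: 7,943 m³ + 3,034 m³ + 1,607 m³ + 11,773 m³ + 3,108 m³ + 1,313 m³ = 28,778 m³ (over)
Q1 2031–Q2 2032: 3,034 m³ + 1,607 m³ + 11,773 m³ + 3,108 m³ + 1,313 m³ + 164 m³ = 20,999 m³ (under)
Q2 2031–Q3 2032: 1,607 m³ + 11,773 m³ + 3,108 m³ + 1,313 m³ + 164 m³ + 112 m³ = 18,077 m³ (under)
Q3 2031–Q4 2032: 11,773 m³ + 3,108 m³ + 1,313 m³ + 164 m³ + 112 m³ + 181 m³ = 16,651 m³ (under)
2 windows exceed the threshold.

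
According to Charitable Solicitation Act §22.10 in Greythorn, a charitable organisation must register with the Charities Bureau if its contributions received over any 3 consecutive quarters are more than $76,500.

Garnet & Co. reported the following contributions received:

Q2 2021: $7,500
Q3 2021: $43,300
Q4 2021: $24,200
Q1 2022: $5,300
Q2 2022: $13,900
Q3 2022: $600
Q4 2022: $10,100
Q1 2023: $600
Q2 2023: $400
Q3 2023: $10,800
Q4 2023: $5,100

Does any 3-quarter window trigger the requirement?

No

Q2 2021–Q4 2021: $7,500 + $43,300 + $24,200 = $75,000 (under)
Q3 2021–Q1 2022: $43,300 + $24,200 + $5,300 = $72,800 (under)
Q4 2021–Q2 2022: $24,200 + $5,300 + $13,900 = $43,400 (under)
Q1 2022–Q3 2022: $5,300 + $13,900 + $600 = $19,800 (under)
Q2 2022–Q4 2022: $13,900 + $600 + $10,100 = $24,600 (under)
Q3 2022–Q1 2023: $600 + $10,100 + $600 = $11,300 (under)
Q4 2022–Q2 2023: $10,100 + $600 + $400 = $11,100 (under)
Q1 2023–Q3 2023: $600 + $400 + $10,800 = $11,800 (under)
Q2 2023–Q4 2023: $400 + $10,800 + $5,100 = $16,300 (under)
No window exceeds $76,500.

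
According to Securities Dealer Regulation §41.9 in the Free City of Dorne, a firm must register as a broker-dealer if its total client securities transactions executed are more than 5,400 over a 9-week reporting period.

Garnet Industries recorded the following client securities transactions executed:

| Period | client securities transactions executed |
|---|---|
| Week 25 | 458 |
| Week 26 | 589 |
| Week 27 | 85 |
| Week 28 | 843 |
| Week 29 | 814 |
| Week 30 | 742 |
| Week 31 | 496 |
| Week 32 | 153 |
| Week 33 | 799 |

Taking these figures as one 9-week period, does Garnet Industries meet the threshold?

Total client securities transactions executed: 458 + 589 + 85 + 843 + 814 + 742 + 496 + 153 + 799 = 4,979.
4,979 ≤ 5,400, so the threshold is not exceeded.

No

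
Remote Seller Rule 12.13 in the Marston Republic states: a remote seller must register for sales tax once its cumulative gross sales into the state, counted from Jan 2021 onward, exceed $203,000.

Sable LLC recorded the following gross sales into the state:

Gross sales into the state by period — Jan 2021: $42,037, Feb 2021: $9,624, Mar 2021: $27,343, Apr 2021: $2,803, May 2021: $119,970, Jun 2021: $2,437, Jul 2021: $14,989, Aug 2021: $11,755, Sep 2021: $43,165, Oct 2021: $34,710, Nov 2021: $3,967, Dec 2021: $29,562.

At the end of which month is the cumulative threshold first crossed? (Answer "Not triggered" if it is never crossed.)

Jun 2021

Through Jan 2021: $42,037
Through Feb 2021: $51,661
Through Mar 2021: $79,004
Through Apr 2021: $81,807
Through May 2021: $201,777
Through Jun 2021: $204,214 ← exceeds threshold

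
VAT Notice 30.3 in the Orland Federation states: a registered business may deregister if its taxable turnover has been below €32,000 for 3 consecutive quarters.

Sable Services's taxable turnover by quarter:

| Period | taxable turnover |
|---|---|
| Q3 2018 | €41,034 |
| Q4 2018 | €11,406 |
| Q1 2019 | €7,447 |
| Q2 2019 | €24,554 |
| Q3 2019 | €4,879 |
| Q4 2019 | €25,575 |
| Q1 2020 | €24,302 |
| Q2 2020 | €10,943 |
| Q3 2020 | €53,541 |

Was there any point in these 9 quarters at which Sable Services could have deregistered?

Yes

Quarters below €32,000: Q4 2018, Q1 2019, Q2 2019, Q3 2019, Q4 2019, Q1 2020, Q2 2020.
Longest run of consecutive quarters below the threshold: 7.
7 ≥ 3, so Sable Services became eligible.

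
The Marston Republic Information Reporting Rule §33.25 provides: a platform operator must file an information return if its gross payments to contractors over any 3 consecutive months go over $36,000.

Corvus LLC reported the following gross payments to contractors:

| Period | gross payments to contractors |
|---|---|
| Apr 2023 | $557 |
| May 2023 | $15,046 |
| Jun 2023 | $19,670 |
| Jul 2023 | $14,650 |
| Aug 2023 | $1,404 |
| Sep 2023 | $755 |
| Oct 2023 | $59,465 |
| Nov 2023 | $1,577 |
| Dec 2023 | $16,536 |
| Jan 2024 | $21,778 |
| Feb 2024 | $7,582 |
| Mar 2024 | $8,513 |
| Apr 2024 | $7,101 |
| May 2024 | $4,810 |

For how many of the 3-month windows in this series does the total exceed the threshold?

Apr 2023–Jun 2023: $557 + $15,046 + $19,670 = $35,273 (under)
May 2023–Jul 2023: $15,046 + $19,670 + $14,650 = $49,366 (over)
Jun 2023–Aug 2023: $19,670 + $14,650 + $1,404 = $35,724 (under)
Jul 2023–Sep 2023: $14,650 + $1,404 + $755 = $16,809 (under)
Aug 2023–Oct 2023: $1,404 + $755 + $59,465 = $61,624 (over)
Sep 2023–Nov 2023: $755 + $59,465 + $1,577 = $61,797 (over)
Oct 2023–Dec 2023: $59,465 + $1,577 + $16,536 = $77,578 (over)
Nov 2023–Jan 2024: $1,577 + $16,536 + $21,778 = $39,891 (over)
Dec 2023–Feb 2024: $16,536 + $21,778 + $7,582 = $45,896 (over)
Jan 2024–Mar 2024: $21,778 + $7,582 + $8,513 = $37,873 (over)
Feb 2024–Apr 2024: $7,582 + $8,513 + $7,101 = $23,196 (under)
Mar 2024–May 2024: $8,513 + $7,101 + $4,810 = $20,424 (under)
7 windows exceed the threshold.

7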